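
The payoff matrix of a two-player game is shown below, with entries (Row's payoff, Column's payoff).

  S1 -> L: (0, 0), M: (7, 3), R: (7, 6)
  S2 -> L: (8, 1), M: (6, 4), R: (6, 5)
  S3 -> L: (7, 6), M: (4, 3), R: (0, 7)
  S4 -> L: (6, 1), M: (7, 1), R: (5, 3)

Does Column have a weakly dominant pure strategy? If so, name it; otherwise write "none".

R

R vs L: S1: 6>0, S2: 5>1, S3: 7>6, S4: 3>1.
R vs M: S1: 6>3, S2: 5>4, S3: 7>3, S4: 3>1.
R is at least as good as every other strategy against every opponent action, so it is weakly dominant.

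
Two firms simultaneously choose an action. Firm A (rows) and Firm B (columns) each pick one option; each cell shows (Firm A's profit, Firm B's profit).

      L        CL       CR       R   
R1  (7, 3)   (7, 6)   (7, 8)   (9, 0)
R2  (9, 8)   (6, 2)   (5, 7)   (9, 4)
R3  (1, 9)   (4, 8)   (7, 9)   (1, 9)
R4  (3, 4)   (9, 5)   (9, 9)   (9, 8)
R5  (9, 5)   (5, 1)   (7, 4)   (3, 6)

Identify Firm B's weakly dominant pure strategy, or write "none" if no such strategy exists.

L fails to dominate CL at R1 (3<6).
CL fails to dominate L at R2 (2<8).
CR fails to dominate L at R2 (7<8).
R fails to dominate L at R1 (0<3).
No single strategy dominates all the others.

none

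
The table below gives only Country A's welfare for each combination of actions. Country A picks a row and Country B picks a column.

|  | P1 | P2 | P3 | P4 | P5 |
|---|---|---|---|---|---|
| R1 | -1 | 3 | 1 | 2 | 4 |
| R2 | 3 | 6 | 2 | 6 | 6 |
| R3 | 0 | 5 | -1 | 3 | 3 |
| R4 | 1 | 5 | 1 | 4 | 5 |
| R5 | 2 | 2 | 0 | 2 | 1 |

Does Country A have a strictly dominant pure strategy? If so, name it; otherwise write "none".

R2

R2 vs R1: P1: 3>-1, P2: 6>3, P3: 2>1, P4: 6>2, P5: 6>4.
R2 vs R3: P1: 3>0, P2: 6>5, P3: 2>-1, P4: 6>3, P5: 6>3.
R2 vs R4: P1: 3>1, P2: 6>5, P3: 2>1, P4: 6>4, P5: 6>5.
R2 vs R5: P1: 3>2, P2: 6>2, P3: 2>0, P4: 6>2, P5: 6>1.
R2 strictly beats every other strategy against every opponent action, so it is strictly dominant.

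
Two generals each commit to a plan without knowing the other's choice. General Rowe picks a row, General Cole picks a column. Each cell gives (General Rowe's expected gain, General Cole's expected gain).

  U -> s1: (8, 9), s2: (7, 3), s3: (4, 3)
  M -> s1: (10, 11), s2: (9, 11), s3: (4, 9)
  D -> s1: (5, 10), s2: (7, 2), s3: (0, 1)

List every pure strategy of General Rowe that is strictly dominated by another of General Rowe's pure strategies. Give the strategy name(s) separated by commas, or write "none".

D

U is not dominated — it holds its own against M at s3 (4=4); D at s1 (8>5).
Nothing dominates M: U at s1 (10>8); D at s1 (10>5).
M strictly dominates D — s1: 10>5, s2: 9>7, s3: 4>0.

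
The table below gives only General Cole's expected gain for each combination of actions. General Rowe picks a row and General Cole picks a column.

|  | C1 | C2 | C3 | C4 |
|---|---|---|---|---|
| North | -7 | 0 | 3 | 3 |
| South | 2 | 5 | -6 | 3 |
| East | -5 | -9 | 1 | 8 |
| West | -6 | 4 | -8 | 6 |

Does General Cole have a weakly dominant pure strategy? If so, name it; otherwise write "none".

C1 fails to dominate C2 at North (-7<0).
C2 fails to dominate C1 at East (-9<-5).
C3 fails to dominate C1 at South (-6<2).
C4 fails to dominate C2 at South (3<5).
No single strategy dominates all the others.

none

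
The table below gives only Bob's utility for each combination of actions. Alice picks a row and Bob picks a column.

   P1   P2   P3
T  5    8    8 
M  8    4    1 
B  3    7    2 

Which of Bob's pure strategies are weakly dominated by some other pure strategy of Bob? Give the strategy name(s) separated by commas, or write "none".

P3

Nothing dominates P1: P2 at M (8>4); P3 at M (8>1).
P2: no other strategy beats it everywhere (P1 at T (8>5); P3 at M (4>1)).
P3: dominated, since P2 does at least as well everywhere (T: 8=8, M: 4>1, B: 7>2).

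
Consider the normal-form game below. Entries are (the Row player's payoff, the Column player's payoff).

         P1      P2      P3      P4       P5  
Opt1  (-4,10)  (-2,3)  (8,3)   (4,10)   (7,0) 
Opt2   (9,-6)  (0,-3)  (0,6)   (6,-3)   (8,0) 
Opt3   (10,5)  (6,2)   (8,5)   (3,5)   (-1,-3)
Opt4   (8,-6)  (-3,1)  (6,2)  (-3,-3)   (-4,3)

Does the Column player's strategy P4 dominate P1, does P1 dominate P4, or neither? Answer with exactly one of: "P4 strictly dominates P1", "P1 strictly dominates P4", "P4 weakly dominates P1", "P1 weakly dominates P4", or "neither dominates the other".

P4's payoffs vs P1's, by the Row player's action — Opt1: 10=10, Opt2: -3>-6, Opt3: 5=5, Opt4: -3>-6.
P4 is at least as good everywhere and strictly better somewhere (tied only at Opt1, Opt3), so P4 weakly but not strictly dominates P1.

P4 weakly dominates P1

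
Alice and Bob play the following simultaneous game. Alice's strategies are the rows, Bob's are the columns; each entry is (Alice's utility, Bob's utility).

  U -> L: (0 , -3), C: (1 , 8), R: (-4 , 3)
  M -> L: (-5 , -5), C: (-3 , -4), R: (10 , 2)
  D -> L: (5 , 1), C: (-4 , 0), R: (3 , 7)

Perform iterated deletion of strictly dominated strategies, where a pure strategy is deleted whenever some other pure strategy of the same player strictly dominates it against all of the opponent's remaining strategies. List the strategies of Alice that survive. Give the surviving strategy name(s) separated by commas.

For Bob, R strictly dominates L on the remaining rows (U: 3>-3, M: 2>-5, D: 7>1); eliminate L.
For Alice, M strictly dominates D on the remaining columns (C: -3>-4, R: 10>3); eliminate D.
Among the remaining strategies, none is strictly dominated by another pure strategy of the same player, so the elimination stops.
Surviving strategies — Alice: {U, M}; Bob: {C, R}.

U, M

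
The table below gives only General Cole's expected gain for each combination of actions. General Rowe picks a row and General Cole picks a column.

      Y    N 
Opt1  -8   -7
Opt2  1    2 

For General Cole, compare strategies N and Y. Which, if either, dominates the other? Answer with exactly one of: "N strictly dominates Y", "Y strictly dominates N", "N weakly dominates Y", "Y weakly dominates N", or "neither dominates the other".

N's payoffs vs Y's, by General Rowe's action — Opt1: -7>-8, Opt2: 2>1.
N gives a strictly higher payoff against each opponent action, so N strictly dominates Y.

N strictly dominates Y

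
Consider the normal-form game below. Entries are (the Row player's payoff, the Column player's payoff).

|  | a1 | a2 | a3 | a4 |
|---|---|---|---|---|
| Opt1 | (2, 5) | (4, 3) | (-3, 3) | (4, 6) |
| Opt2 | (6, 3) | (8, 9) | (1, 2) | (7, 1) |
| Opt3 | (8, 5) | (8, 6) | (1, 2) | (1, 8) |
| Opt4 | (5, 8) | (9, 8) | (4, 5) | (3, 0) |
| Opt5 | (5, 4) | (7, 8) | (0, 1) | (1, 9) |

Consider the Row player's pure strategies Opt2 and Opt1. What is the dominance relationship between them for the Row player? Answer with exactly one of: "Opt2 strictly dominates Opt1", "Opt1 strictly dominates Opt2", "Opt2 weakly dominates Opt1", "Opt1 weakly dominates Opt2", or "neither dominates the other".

Opt2 strictly dominates Opt1

Compare Opt2 to Opt1 across each choice by the Column player: a1: 6>2, a2: 8>4, a3: 1>-3, a4: 7>4.
Every comparison favours Opt2, so Opt2 strictly dominates Opt1.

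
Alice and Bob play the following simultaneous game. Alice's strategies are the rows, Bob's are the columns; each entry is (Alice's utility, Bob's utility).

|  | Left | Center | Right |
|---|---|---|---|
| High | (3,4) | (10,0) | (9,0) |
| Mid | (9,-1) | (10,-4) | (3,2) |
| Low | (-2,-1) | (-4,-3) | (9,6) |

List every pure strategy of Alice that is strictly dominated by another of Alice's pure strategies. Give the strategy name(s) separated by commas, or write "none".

none

High is not dominated — it holds its own against Mid at Center (10=10); Low at Left (3>-2).
Mid: no other strategy beats it everywhere (High at Left (9>3); Low at Left (9>-2)).
Nothing dominates Low: High at Right (9=9); Mid at Right (9>3).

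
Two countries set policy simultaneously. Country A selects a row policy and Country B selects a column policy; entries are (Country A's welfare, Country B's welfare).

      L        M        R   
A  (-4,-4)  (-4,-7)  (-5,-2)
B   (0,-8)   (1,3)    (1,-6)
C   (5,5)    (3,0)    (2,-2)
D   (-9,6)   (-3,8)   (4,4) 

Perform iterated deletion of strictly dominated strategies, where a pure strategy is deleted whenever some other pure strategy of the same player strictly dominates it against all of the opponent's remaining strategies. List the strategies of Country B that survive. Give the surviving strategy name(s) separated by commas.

Country A's strategy A is strictly dominated by B (L: 0>-4, M: 1>-4, R: 1>-5) and is removed.
Country A's strategy B is strictly dominated by C (L: 5>0, M: 3>1, R: 2>1) and is removed.
For Country B, L strictly dominates R on the remaining rows (C: 5>-2, D: 6>4); eliminate R.
Country A's strategy D is strictly dominated by C (L: 5>-9, M: 3>-3) and is removed.
Country B's strategy M is strictly dominated by L (C: 5>0) and is removed.
Among the remaining strategies, none is strictly dominated by another pure strategy of the same player, so the elimination stops.
Surviving strategies — Country A: {C}; Country B: {L}.

L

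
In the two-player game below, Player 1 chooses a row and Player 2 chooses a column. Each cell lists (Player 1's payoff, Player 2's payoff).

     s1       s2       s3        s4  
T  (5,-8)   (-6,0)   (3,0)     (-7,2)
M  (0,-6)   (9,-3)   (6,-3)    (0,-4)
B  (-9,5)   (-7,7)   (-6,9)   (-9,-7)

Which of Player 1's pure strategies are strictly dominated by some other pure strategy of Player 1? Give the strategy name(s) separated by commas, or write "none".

T is not dominated — it holds its own against M at s1 (5>0); B at s1 (5>-9).
Nothing dominates M: T at s2 (9>-6); B at s1 (0>-9).
B is strictly dominated by T (s1: 5>-9, s2: -6>-7, s3: 3>-6, s4: -7>-9).

B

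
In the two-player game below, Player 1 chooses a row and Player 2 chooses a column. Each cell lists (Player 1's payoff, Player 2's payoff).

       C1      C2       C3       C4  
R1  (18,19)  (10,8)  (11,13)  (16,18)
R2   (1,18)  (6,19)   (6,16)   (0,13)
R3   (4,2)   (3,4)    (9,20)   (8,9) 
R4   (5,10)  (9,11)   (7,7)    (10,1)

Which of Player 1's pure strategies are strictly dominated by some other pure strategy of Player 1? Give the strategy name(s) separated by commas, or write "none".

Nothing dominates R1: R2 at C1 (18>1); R3 at C1 (18>4); R4 at C1 (18>5).
R1 strictly dominates R2 — C1: 18>1, C2: 10>6, C3: 11>6, C4: 16>0.
R3 is strictly dominated by R1 (C1: 18>4, C2: 10>3, C3: 11>9, C4: 16>8).
R4: dominated, since R1 does at least as well everywhere (C1: 18>5, C2: 10>9, C3: 11>7, C4: 16>10).

R2, R3, R4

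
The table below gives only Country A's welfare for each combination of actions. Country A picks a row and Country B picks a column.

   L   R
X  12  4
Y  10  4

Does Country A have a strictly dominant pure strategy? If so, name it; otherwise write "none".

none

X fails to dominate Y at R (4=4).
Y fails to dominate X at L (10<12).
No single strategy dominates all the others.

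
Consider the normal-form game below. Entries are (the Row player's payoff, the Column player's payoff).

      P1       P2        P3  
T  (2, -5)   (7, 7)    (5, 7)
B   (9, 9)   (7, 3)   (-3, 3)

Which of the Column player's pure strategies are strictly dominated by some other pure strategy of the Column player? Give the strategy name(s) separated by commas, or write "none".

none

P1 is not dominated — it holds its own against P2 at B (9>3); P3 at B (9>3).
Nothing dominates P2: P1 at T (7>-5); P3 at T (7=7).
P3 is not dominated — it holds its own against P1 at T (7>-5); P2 at T (7=7).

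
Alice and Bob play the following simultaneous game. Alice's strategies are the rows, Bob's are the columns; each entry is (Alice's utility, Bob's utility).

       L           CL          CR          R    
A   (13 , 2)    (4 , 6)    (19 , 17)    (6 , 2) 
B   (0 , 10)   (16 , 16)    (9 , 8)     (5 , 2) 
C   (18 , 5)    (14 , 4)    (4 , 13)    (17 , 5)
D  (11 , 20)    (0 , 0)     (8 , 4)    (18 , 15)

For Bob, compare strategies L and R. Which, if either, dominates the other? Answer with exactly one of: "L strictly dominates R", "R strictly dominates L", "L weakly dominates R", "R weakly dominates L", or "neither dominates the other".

Compare L to R across each opponent action: A: 2=2, B: 10>2, C: 5=5, D: 20>15.
L is at least as good everywhere and strictly better somewhere (tied only at A, C), so L weakly but not strictly dominates R.

L weakly dominates R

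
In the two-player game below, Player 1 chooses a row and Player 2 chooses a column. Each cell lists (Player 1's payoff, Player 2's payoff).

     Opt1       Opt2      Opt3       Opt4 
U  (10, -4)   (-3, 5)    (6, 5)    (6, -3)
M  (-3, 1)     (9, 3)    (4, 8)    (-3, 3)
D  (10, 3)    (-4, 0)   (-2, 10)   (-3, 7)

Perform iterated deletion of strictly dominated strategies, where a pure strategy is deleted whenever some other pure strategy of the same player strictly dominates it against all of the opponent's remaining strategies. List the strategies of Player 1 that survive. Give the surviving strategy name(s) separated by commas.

U, M

For Player 2, Opt3 strictly dominates Opt1 on the remaining rows (U: 5>-4, M: 8>1, D: 10>3); eliminate Opt1.
For Player 1, U strictly dominates D on the remaining columns (Opt2: -3>-4, Opt3: 6>-2, Opt4: 6>-3); eliminate D.
Column Opt4 is eliminated: Opt3 beats it against every remaining row (U: 5>-3, M: 8>3).
Among the remaining strategies, none is strictly dominated by another pure strategy of the same player, so the elimination stops.
Surviving strategies — Player 1: {U, M}; Player 2: {Opt2, Opt3}.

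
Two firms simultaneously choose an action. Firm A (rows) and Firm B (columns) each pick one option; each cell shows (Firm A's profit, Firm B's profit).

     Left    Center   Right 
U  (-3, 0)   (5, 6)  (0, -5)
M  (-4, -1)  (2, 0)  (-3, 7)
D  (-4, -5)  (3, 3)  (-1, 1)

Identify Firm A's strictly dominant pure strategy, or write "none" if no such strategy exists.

U vs M: Left: -3>-4, Center: 5>2, Right: 0>-3.
U vs D: Left: -3>-4, Center: 5>3, Right: 0>-1.
U strictly beats every other strategy against every opponent action, so it is strictly dominant.

U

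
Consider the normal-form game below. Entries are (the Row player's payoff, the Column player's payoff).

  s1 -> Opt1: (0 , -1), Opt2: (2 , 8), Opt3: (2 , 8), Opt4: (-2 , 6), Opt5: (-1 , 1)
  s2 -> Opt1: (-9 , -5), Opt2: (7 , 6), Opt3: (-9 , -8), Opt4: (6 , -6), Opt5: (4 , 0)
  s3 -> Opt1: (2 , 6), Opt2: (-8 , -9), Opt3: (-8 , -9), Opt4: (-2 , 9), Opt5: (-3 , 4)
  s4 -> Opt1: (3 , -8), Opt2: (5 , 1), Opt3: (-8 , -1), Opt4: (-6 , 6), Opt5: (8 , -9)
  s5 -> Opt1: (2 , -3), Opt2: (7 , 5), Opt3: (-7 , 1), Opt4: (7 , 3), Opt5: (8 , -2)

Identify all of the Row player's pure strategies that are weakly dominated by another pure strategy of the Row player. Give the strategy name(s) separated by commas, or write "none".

s2, s3

Nothing dominates s1: s2 at Opt1 (0>-9); s3 at Opt2 (2>-8); s4 at Opt3 (2>-8); s5 at Opt3 (2>-7).
s2: dominated, since s5 does at least as well everywhere (Opt1: 2>-9, Opt2: 7=7, Opt3: -7>-9, Opt4: 7>6, Opt5: 8>4).
s5 weakly dominates s3 — Opt1: 2=2, Opt2: 7>-8, Opt3: -7>-8, Opt4: 7>-2, Opt5: 8>-3.
s4: no other strategy beats it everywhere (s1 at Opt1 (3>0); s2 at Opt1 (3>-9); s3 at Opt1 (3>2); s5 at Opt1 (3>2)).
s5 is not dominated — it holds its own against s1 at Opt1 (2>0); s2 at Opt1 (2>-9); s3 at Opt2 (7>-8); s4 at Opt2 (7>5).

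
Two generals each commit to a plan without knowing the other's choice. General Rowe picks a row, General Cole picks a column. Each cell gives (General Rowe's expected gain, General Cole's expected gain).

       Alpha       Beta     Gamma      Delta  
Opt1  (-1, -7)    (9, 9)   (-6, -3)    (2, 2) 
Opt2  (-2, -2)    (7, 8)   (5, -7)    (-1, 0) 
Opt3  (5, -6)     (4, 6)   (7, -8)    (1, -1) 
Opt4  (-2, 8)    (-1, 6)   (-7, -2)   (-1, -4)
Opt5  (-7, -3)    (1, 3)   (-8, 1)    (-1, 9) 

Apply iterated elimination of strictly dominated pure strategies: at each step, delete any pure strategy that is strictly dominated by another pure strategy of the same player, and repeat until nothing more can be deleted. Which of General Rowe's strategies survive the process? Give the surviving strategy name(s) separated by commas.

Opt1

Row Opt4 is eliminated: Opt1 beats it against every remaining column (Alpha: -1>-2, Beta: 9>-1, Gamma: -6>-7, Delta: 2>-1).
For General Rowe, Opt1 strictly dominates Opt5 on the remaining columns (Alpha: -1>-7, Beta: 9>1, Gamma: -6>-8, Delta: 2>-1); eliminate Opt5.
General Cole's strategy Alpha is strictly dominated by Beta (Opt1: 9>-7, Opt2: 8>-2, Opt3: 6>-6) and is removed.
Column Gamma is eliminated: Beta beats it against every remaining row (Opt1: 9>-3, Opt2: 8>-7, Opt3: 6>-8).
General Rowe's strategy Opt2 is strictly dominated by Opt1 (Beta: 9>7, Delta: 2>-1) and is removed.
General Rowe's strategy Opt3 is strictly dominated by Opt1 (Beta: 9>4, Delta: 2>1) and is removed.
For General Cole, Beta strictly dominates Delta on the remaining rows (Opt1: 9>2); eliminate Delta.
Among the remaining strategies, none is strictly dominated by another pure strategy of the same player, so the elimination stops.
Surviving strategies — General Rowe: {Opt1}; General Cole: {Beta}.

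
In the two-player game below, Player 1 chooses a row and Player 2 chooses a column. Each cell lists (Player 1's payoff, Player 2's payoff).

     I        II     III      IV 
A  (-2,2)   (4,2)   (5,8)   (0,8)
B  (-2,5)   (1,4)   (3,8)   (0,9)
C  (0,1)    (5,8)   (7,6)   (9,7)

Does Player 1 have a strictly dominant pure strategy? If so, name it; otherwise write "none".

C vs A: I: 0>-2, II: 5>4, III: 7>5, IV: 9>0.
C vs B: I: 0>-2, II: 5>1, III: 7>3, IV: 9>0.
C strictly beats every other strategy against every opponent action, so it is strictly dominant.

C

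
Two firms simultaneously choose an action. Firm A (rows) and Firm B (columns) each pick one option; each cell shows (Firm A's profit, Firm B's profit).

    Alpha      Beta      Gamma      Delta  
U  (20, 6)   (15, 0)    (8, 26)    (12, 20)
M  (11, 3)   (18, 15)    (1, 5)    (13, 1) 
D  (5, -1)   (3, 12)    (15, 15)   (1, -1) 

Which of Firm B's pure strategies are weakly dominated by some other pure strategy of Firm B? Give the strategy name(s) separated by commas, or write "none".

Alpha: dominated, since Gamma does at least as well everywhere (U: 26>6, M: 5>3, D: 15>-1).
Beta is not dominated — it holds its own against Alpha at M (15>3); Gamma at M (15>5); Delta at M (15>1).
Nothing dominates Gamma: Alpha at U (26>6); Beta at U (26>0); Delta at U (26>20).
Delta is weakly dominated by Gamma (U: 26>20, M: 5>1, D: 15>-1).

Alpha, Delta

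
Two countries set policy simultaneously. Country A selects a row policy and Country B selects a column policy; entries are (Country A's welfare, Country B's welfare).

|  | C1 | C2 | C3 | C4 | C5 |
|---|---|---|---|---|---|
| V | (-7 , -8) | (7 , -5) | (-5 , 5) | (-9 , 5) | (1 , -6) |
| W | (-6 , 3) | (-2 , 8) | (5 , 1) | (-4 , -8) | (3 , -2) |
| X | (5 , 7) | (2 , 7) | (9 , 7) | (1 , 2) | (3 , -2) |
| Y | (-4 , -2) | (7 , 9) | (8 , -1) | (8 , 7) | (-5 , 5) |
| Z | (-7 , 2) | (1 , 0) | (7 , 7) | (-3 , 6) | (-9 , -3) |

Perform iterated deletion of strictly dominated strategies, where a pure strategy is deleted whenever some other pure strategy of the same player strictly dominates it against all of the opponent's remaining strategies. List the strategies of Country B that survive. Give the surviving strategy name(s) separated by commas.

Country A's strategy Z is strictly dominated by X (C1: 5>-7, C2: 2>1, C3: 9>7, C4: 1>-3, C5: 3>-9) and is removed.
Country B's strategy C5 is strictly dominated by C2 (V: -5>-6, W: 8>-2, X: 7>-2, Y: 9>5) and is removed.
Country A's strategy W is strictly dominated by X (C1: 5>-6, C2: 2>-2, C3: 9>5, C4: 1>-4) and is removed.
Among the remaining strategies, none is strictly dominated by another pure strategy of the same player, so the elimination stops.
Surviving strategies — Country A: {V, X, Y}; Country B: {C1, C2, C3, C4}.

C1, C2, C3, C4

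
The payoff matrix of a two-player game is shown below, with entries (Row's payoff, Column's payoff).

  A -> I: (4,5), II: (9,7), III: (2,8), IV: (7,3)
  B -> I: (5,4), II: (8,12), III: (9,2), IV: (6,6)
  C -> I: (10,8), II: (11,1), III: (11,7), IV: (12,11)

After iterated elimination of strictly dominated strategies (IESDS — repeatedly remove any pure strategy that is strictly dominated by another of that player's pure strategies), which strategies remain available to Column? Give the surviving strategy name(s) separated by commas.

Row's strategy A is strictly dominated by C (I: 10>4, II: 11>9, III: 11>2, IV: 12>7) and is removed.
Row B is eliminated: C beats it against every remaining column (I: 10>5, II: 11>8, III: 11>9, IV: 12>6).
For Column, IV strictly dominates I on the remaining rows (C: 11>8); eliminate I.
Column's strategy II is strictly dominated by III (C: 7>1) and is removed.
Column's strategy III is strictly dominated by IV (C: 11>7) and is removed.
Among the remaining strategies, none is strictly dominated by another pure strategy of the same player, so the elimination stops.
Surviving strategies — Row: {C}; Column: {IV}.

IV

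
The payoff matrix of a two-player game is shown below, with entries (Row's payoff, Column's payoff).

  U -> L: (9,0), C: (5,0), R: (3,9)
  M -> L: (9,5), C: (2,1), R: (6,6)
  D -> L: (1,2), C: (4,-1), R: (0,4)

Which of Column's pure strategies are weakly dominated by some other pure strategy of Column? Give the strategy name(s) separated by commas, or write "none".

L, C

R weakly dominates L — U: 9>0, M: 6>5, D: 4>2.
C is weakly dominated by L (U: 0=0, M: 5>1, D: 2>-1).
R: no other strategy beats it everywhere (L at U (9>0); C at U (9>0)).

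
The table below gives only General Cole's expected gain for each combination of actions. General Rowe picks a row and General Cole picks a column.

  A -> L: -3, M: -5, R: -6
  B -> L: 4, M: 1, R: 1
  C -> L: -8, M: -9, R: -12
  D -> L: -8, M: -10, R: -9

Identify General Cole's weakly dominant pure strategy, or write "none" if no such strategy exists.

L vs M: A: -3>-5, B: 4>1, C: -8>-9, D: -8>-10.
L vs R: A: -3>-6, B: 4>1, C: -8>-12, D: -8>-9.
L is at least as good as every other strategy against every opponent action, so it is weakly dominant.

L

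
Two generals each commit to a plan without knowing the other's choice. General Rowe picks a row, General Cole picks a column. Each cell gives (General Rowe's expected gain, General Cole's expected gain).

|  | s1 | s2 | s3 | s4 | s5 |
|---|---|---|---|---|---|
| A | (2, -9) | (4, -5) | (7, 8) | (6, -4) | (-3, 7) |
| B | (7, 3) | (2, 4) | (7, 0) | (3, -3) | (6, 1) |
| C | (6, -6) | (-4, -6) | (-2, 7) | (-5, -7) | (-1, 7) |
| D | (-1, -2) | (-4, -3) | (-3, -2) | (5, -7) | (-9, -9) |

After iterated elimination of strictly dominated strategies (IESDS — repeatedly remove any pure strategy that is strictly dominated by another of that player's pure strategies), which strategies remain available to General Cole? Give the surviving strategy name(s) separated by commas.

General Rowe's strategy C is strictly dominated by B (s1: 7>6, s2: 2>-4, s3: 7>-2, s4: 3>-5, s5: 6>-1) and is removed.
General Rowe's strategy D is strictly dominated by A (s1: 2>-1, s2: 4>-4, s3: 7>-3, s4: 6>5, s5: -3>-9) and is removed.
Column s1 is eliminated: s2 beats it against every remaining row (A: -5>-9, B: 4>3).
For General Cole, s3 strictly dominates s4 on the remaining rows (A: 8>-4, B: 0>-3); eliminate s4.
Among the remaining strategies, none is strictly dominated by another pure strategy of the same player, so the elimination stops.
Surviving strategies — General Rowe: {A, B}; General Cole: {s2, s3, s5}.

s2, s3, s5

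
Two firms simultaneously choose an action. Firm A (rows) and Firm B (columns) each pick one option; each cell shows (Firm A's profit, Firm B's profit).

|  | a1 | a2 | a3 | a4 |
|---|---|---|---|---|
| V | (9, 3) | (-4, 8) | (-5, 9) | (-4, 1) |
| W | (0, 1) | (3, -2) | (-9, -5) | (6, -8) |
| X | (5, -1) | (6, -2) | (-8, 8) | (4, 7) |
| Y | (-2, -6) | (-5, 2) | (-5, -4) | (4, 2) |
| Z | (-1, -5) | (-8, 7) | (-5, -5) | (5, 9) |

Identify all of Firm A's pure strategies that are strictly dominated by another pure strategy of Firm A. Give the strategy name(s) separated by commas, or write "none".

none

V is not dominated — it holds its own against W at a1 (9>0); X at a1 (9>5); Y at a1 (9>-2); Z at a1 (9>-1).
Nothing dominates W: V at a2 (3>-4); X at a4 (6>4); Y at a1 (0>-2); Z at a1 (0>-1).
X is not dominated — it holds its own against V at a2 (6>-4); W at a1 (5>0); Y at a1 (5>-2); Z at a1 (5>-1).
Y is not dominated — it holds its own against V at a3 (-5=-5); W at a3 (-5>-9); X at a3 (-5>-8); Z at a2 (-5>-8).
Nothing dominates Z: V at a3 (-5=-5); W at a3 (-5>-9); X at a3 (-5>-8); Y at a1 (-1>-2).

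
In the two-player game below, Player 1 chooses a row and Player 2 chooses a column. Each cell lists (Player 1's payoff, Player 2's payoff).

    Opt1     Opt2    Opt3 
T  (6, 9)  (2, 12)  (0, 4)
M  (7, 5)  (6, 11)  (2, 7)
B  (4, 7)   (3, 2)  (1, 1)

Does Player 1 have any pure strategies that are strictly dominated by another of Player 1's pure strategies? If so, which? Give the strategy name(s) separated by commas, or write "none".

T is strictly dominated by M (Opt1: 7>6, Opt2: 6>2, Opt3: 2>0).
Nothing dominates M: T at Opt1 (7>6); B at Opt1 (7>4).
B is strictly dominated by M (Opt1: 7>4, Opt2: 6>3, Opt3: 2>1).

T, B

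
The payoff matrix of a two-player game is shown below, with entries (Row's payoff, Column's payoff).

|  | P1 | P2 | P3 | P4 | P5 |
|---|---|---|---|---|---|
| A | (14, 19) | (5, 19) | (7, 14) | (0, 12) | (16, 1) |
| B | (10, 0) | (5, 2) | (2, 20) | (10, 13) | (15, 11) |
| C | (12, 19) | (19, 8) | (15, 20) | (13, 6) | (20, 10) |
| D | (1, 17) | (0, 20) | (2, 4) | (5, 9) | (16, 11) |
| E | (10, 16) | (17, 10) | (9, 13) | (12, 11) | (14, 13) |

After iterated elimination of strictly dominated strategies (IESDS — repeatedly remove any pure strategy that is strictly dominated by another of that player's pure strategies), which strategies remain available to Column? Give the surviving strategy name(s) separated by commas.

P1, P2, P3

Row's strategy B is strictly dominated by C (P1: 12>10, P2: 19>5, P3: 15>2, P4: 13>10, P5: 20>15) and is removed.
Row's strategy D is strictly dominated by C (P1: 12>1, P2: 19>0, P3: 15>2, P4: 13>5, P5: 20>16) and is removed.
Row's strategy E is strictly dominated by C (P1: 12>10, P2: 19>17, P3: 15>9, P4: 13>12, P5: 20>14) and is removed.
Column P4 is eliminated: P1 beats it against every remaining row (A: 19>12, C: 19>6).
Column's strategy P5 is strictly dominated by P1 (A: 19>1, C: 19>10) and is removed.
Among the remaining strategies, none is strictly dominated by another pure strategy of the same player, so the elimination stops.
Surviving strategies — Row: {A, C}; Column: {P1, P2, P3}.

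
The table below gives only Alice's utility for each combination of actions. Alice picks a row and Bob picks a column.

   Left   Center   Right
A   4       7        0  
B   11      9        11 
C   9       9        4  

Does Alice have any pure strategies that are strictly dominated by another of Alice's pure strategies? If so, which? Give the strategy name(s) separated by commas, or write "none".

A

B strictly dominates A — Left: 11>4, Center: 9>7, Right: 11>0.
B is not dominated — it holds its own against A at Left (11>4); C at Left (11>9).
C is not dominated — it holds its own against A at Left (9>4); B at Center (9=9).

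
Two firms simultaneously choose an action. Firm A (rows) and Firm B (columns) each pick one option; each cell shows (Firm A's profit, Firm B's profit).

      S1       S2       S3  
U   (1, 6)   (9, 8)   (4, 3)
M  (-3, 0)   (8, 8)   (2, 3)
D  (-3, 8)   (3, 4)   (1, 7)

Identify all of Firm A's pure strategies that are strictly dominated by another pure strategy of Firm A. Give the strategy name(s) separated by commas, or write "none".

U is not dominated — it holds its own against M at S1 (1>-3); D at S1 (1>-3).
U strictly dominates M — S1: 1>-3, S2: 9>8, S3: 4>2.
D: dominated, since U does at least as well everywhere (S1: 1>-3, S2: 9>3, S3: 4>1).

M, D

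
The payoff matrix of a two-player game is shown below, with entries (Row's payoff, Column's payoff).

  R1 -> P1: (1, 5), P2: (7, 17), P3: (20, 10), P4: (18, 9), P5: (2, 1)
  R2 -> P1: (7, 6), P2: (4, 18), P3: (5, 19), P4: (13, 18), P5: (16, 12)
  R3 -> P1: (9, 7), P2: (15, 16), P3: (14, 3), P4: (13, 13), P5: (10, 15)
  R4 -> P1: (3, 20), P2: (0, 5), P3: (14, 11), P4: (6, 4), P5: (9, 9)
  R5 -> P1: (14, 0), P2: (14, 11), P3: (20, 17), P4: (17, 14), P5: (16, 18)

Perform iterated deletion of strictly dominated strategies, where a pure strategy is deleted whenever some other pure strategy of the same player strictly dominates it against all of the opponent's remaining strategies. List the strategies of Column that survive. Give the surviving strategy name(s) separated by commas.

For Row, R5 strictly dominates R4 on the remaining columns (P1: 14>3, P2: 14>0, P3: 20>14, P4: 17>6, P5: 16>9); eliminate R4.
Column's strategy P1 is strictly dominated by P2 (R1: 17>5, R2: 18>6, R3: 16>7, R5: 11>0) and is removed.
Among the remaining strategies, none is strictly dominated by another pure strategy of the same player, so the elimination stops.
Surviving strategies — Row: {R1, R2, R3, R5}; Column: {P2, P3, P4, P5}.

P2, P3, P4, P5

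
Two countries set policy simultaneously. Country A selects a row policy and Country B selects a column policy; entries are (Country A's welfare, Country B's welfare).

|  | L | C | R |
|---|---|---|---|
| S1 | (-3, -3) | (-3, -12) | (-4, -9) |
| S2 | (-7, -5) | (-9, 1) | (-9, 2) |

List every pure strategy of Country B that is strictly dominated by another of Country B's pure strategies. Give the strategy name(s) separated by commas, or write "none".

L: no other strategy beats it everywhere (C at S1 (-3>-12); R at S1 (-3>-9)).
C: dominated, since R does at least as well everywhere (S1: -9>-12, S2: 2>1).
R is not dominated — it holds its own against L at S2 (2>-5); C at S1 (-9>-12).

C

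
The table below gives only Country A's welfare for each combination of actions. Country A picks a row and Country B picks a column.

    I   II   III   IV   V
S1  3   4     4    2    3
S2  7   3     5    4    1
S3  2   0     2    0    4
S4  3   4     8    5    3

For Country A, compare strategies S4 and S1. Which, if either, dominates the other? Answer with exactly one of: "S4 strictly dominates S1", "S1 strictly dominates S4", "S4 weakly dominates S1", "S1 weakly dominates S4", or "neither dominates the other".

Compare S4 to S1 across each choice by Country B: I: 3=3, II: 4=4, III: 8>4, IV: 5>2, V: 3=3.
S4 is at least as good everywhere and strictly better somewhere (tied only at I, II, V), so S4 weakly but not strictly dominates S1.

S4 weakly dominates S1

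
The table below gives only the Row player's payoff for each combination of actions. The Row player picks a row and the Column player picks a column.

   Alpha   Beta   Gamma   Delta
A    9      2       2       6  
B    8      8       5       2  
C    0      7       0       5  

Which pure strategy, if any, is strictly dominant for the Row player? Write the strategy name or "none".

A fails to dominate B at Beta (2<8).
B fails to dominate A at Alpha (8<9).
C fails to dominate A at Alpha (0<9).
No single strategy dominates all the others.

none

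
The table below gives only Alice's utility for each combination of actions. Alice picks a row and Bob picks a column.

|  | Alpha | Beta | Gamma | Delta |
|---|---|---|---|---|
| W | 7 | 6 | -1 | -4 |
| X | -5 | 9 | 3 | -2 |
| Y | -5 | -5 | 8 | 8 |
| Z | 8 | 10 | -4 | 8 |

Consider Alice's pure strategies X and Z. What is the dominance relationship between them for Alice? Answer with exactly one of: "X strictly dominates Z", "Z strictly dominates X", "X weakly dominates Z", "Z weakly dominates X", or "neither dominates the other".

neither dominates the other

X's payoffs vs Z's, by Bob's action — Alpha: -5<8, Beta: 9<10, Gamma: 3>-4, Delta: -2<8.
X does better at Gamma but worse at Alpha, Beta, Delta; neither strategy dominates the other.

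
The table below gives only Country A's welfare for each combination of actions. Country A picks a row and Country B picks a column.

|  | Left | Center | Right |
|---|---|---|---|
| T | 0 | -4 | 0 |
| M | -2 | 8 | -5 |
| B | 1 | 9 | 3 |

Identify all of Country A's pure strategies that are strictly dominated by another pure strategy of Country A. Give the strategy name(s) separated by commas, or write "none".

B strictly dominates T — Left: 1>0, Center: 9>-4, Right: 3>0.
M: dominated, since B does at least as well everywhere (Left: 1>-2, Center: 9>8, Right: 3>-5).
Nothing dominates B: T at Left (1>0); M at Left (1>-2).

T, M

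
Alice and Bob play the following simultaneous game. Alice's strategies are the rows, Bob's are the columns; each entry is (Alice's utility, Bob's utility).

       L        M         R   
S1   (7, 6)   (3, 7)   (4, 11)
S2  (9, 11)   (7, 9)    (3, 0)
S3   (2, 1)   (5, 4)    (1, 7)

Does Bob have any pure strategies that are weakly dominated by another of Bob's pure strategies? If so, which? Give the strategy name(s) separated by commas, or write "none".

none

L: no other strategy beats it everywhere (M at S2 (11>9); R at S2 (11>0)).
Nothing dominates M: L at S1 (7>6); R at S2 (9>0).
R: no other strategy beats it everywhere (L at S1 (11>6); M at S1 (11>7)).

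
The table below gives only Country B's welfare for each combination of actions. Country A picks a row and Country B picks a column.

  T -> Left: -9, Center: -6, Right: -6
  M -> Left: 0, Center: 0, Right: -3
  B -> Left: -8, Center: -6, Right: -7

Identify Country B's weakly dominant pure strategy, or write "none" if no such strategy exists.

Center vs Left: T: -6>-9, M: 0=0, B: -6>-8.
Center vs Right: T: -6=-6, M: 0>-3, B: -6>-7.
Center is at least as good as every other strategy against every opponent action, so it is weakly dominant.

Center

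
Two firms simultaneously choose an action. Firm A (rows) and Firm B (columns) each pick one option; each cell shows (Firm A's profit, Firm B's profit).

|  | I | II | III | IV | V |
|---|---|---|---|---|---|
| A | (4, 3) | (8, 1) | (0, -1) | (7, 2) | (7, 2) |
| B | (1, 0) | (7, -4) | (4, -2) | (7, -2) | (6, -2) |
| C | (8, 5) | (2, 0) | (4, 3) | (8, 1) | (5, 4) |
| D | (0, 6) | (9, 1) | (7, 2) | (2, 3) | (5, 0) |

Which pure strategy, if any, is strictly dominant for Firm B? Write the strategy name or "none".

I

I vs II: A: 3>1, B: 0>-4, C: 5>0, D: 6>1.
I vs III: A: 3>-1, B: 0>-2, C: 5>3, D: 6>2.
I vs IV: A: 3>2, B: 0>-2, C: 5>1, D: 6>3.
I vs V: A: 3>2, B: 0>-2, C: 5>4, D: 6>0.
I strictly beats every other strategy against every opponent action, so it is strictly dominant.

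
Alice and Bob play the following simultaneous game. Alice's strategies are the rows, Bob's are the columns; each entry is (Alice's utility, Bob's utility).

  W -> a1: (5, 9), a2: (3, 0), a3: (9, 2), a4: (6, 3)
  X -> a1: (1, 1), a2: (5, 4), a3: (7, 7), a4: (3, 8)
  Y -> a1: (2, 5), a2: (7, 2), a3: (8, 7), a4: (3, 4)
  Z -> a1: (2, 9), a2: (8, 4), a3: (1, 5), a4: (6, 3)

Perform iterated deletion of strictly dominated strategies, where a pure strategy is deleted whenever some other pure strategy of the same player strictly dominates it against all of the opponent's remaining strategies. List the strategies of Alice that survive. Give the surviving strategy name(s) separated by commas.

W

Bob's strategy a2 is strictly dominated by a3 (W: 2>0, X: 7>4, Y: 7>2, Z: 5>4) and is removed.
For Alice, W strictly dominates X on the remaining columns (a1: 5>1, a3: 9>7, a4: 6>3); eliminate X.
Row Y is eliminated: W beats it against every remaining column (a1: 5>2, a3: 9>8, a4: 6>3).
For Bob, a1 strictly dominates a3 on the remaining rows (W: 9>2, Z: 9>5); eliminate a3.
For Bob, a1 strictly dominates a4 on the remaining rows (W: 9>3, Z: 9>3); eliminate a4.
For Alice, W strictly dominates Z on the remaining columns (a1: 5>2); eliminate Z.
Among the remaining strategies, none is strictly dominated by another pure strategy of the same player, so the elimination stops.
Surviving strategies — Alice: {W}; Bob: {a1}.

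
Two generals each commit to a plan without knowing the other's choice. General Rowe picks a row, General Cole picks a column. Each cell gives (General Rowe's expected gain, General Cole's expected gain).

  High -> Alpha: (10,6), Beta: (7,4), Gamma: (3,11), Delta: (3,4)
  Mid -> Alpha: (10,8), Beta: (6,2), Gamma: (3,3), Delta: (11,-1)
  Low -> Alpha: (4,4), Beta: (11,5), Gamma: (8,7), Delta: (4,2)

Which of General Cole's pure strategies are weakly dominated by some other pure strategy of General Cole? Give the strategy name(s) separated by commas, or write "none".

Alpha is not dominated — it holds its own against Beta at High (6>4); Gamma at Mid (8>3); Delta at High (6>4).
Beta is weakly dominated by Gamma (High: 11>4, Mid: 3>2, Low: 7>5).
Nothing dominates Gamma: Alpha at High (11>6); Beta at High (11>4); Delta at High (11>4).
Delta: dominated, since Alpha does at least as well everywhere (High: 6>4, Mid: 8>-1, Low: 4>2).

Beta, Delta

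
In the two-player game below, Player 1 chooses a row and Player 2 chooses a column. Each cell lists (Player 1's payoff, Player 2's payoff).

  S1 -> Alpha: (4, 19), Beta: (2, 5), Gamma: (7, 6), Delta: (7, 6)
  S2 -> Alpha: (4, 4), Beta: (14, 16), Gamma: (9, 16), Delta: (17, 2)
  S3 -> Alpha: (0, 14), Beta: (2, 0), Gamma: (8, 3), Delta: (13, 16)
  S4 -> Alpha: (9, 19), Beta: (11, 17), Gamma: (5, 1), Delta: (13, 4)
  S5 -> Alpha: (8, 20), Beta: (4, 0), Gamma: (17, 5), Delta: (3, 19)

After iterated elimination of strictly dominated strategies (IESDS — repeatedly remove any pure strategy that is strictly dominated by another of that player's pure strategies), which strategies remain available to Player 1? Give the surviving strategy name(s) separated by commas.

Player 1's strategy S3 is strictly dominated by S2 (Alpha: 4>0, Beta: 14>2, Gamma: 9>8, Delta: 17>13) and is removed.
For Player 2, Alpha strictly dominates Delta on the remaining rows (S1: 19>6, S2: 4>2, S4: 19>4, S5: 20>19); eliminate Delta.
Player 1's strategy S1 is strictly dominated by S5 (Alpha: 8>4, Beta: 4>2, Gamma: 17>7) and is removed.
Among the remaining strategies, none is strictly dominated by another pure strategy of the same player, so the elimination stops.
Surviving strategies — Player 1: {S2, S4, S5}; Player 2: {Alpha, Beta, Gamma}.

S2, S4, S5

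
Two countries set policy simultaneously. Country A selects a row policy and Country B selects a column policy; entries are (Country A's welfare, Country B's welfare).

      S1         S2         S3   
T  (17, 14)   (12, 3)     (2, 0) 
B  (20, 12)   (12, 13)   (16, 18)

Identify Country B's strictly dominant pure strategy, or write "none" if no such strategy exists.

S1 fails to dominate S2 at B (12<13).
S2 fails to dominate S1 at T (3<14).
S3 fails to dominate S1 at T (0<14).
No single strategy dominates all the others.

none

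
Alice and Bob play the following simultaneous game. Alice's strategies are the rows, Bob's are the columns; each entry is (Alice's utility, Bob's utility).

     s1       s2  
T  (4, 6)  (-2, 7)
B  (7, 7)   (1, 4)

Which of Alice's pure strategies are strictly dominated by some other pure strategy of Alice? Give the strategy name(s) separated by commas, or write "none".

T

B strictly dominates T — s1: 7>4, s2: 1>-2.
B is not dominated — it holds its own against T at s1 (7>4).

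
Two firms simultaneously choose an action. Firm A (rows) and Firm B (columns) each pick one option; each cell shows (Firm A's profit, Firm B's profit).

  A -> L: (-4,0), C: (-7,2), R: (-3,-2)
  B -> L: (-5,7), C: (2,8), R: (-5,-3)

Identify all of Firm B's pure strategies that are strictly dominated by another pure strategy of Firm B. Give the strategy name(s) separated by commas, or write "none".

L, R

C strictly dominates L — A: 2>0, B: 8>7.
Nothing dominates C: L at A (2>0); R at A (2>-2).
L strictly dominates R — A: 0>-2, B: 7>-3.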